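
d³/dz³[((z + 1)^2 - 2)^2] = 24*z + 24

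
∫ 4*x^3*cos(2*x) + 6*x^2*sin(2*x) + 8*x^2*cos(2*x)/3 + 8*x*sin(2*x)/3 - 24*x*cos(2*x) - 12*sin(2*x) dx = 2*x*(3*x^2 + 2*x - 18)*sin(2*x)/3 + C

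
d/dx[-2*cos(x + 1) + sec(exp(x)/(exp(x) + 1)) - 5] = (2*exp(2*x)*sin(x + 1) + 4*exp(x)*sin(x + 1) + exp(x)*tan(exp(x)/(exp(x) + 1))*sec(exp(x)/(exp(x) + 1)) + 2*sin(x + 1))/(exp(2*x) + 2*exp(x) + 1)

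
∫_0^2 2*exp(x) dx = -2 + 2*exp(2)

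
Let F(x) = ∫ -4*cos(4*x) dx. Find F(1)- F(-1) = -2*sin(4)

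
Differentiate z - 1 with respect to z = 1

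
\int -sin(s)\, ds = cos(s) + C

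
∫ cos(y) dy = sin(y) + C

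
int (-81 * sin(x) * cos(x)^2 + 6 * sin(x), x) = 27*cos(x)^3 - 6*cos(x) + C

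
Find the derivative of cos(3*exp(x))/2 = -3*exp(x)*sin(3*exp(x))/2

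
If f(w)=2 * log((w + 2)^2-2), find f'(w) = (4*w + 8)/(w^2 + 4*w + 2)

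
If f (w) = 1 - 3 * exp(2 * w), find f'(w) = -6*exp(2*w)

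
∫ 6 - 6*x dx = -3*x^2 + 6*x + C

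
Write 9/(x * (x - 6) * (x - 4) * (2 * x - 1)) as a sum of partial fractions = 72/(77*(2*x - 1)) - 9/(56*(x - 4)) + 3/(44*(x - 6)) - 3/(8*x)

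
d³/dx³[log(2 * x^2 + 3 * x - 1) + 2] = (32*x^3 + 72*x^2 + 156*x + 90)/(8*x^6 + 36*x^5 + 42*x^4 - 9*x^3 - 21*x^2 + 9*x - 1)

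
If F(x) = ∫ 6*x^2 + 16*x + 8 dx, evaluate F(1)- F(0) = 18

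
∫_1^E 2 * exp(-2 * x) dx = -(E - exp(-1))*exp(-1) + (-exp(-E) + exp(E))*exp(-E)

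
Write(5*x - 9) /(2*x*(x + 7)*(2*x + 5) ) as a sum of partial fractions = 43/(45*(2*x + 5)) - 22/(63*(x + 7)) - 9/(70*x)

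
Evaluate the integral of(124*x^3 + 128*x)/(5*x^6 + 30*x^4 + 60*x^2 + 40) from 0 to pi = -17/10 + 2*(1 + pi^2)/(5*(2 + pi^2)) + 6*(1 + pi^2)^2/(2 + pi^2)^2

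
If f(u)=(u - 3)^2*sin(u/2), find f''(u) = -u^2*sin(u/2)/4 + 3*u*sin(u/2)/2 + 2*u*cos(u/2) - sin(u/2)/4 - 6*cos(u/2)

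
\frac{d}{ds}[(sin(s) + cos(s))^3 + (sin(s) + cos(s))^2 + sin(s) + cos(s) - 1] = 3*sqrt(2)*sin(3*s + pi/4)/2 + 2*cos(2*s) + 5*sqrt(2)*cos(s + pi/4)/2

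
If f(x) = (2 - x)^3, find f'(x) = -3*x^2 + 12*x - 12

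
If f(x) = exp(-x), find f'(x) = -exp(-x)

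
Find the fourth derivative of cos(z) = cos(z)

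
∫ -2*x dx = -x^2 + C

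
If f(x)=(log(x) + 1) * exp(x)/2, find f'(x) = (x*exp(x)*log(x) + x*exp(x) + exp(x))/(2*x)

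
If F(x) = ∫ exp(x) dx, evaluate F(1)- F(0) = -1 + E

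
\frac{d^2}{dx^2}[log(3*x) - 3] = -1/x^2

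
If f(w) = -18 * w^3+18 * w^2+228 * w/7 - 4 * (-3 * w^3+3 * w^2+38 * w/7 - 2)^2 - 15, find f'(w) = -216*w^5 + 360*w^4 + 2640*w^3/7 - 4122*w^2/7 - 5084*w/49 + 836/7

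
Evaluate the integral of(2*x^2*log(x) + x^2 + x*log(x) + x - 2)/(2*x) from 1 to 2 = 2*log(2)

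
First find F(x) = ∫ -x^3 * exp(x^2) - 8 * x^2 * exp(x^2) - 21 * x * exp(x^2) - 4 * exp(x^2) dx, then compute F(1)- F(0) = 10 - 29*E/2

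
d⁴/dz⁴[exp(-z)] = exp(-z)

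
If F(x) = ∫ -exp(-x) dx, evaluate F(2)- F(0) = -1 + exp(-2)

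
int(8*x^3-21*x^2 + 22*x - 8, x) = 2*x^4 - 7*x^3 + 11*x^2 - 8*x + C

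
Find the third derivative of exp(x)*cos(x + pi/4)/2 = -sqrt(2)*exp(x)*cos(x)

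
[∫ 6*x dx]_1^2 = 9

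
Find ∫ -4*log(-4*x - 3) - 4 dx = -(4*x + 3)*log(-4*x - 3) + C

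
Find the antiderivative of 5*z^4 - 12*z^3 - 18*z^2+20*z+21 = z^5 - 3*z^4 - 6*z^3 + 10*z^2 + 21*z + C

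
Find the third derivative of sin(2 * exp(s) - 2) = -8*exp(3*s)*cos(2*exp(s) - 2) - 12*exp(2*s)*sin(2*exp(s) - 2) + 2*exp(s)*cos(2*exp(s) - 2)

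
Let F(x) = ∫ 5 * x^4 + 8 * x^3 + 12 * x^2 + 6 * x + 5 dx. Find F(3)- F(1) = 540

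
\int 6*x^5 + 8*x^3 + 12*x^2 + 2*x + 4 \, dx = x^6 + 2*x^4 + 4*x^3 + x^2 + 4*x + C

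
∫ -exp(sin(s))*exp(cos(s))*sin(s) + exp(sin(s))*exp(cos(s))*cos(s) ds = exp(sqrt(2)*sin(s + pi/4)) + C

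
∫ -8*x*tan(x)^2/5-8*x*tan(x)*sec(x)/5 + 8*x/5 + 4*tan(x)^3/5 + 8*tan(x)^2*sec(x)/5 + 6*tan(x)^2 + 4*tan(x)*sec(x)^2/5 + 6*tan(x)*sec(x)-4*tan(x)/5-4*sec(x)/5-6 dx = -12*x + 2*(-2*x + tan(x) + sec(x))^2/5 + 6*tan(x) + 6*sec(x) + C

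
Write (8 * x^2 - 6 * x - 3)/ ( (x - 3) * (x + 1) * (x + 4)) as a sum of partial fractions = 149/(21*(x + 4)) - 11/(12*(x + 1)) + 51/(28*(x - 3))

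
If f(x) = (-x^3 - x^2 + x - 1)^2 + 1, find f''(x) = 30*x^4 + 40*x^3 - 12*x^2 + 6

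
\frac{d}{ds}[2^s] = 2^s*log(2)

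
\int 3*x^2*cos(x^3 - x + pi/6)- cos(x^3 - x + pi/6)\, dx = sin(x^3 - x + pi/6) + C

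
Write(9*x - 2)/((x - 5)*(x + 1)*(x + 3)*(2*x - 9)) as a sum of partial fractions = -28/(15*(2*x - 9)) + 29/(240*(x + 3)) - 1/(12*(x + 1)) + 43/(48*(x - 5))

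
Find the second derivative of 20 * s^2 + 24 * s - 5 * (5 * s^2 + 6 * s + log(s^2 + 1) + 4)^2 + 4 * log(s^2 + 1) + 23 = (-1500*s^6 - 1800*s^5 - 100*s^4*log(s^2 + 1) - 4020*s^4 - 3720*s^3 - 180*s^2*log(s^2 + 1) - 3408*s^2 - 2160*s - 120*log(s^2 + 1) - 792)/(s^4 + 2*s^2 + 1)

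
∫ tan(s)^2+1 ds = tan(s) + C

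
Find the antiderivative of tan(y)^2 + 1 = tan(y) + C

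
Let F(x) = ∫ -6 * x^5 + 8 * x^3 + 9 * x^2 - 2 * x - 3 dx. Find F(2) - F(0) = -18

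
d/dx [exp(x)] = exp(x)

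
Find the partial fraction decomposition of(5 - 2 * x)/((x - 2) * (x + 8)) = -21/(10*(x + 8)) + 1/(10*(x - 2))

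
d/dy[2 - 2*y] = -2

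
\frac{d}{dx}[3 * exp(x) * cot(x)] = 3*(1/tan(x) - 1/sin(x)^2)*exp(x)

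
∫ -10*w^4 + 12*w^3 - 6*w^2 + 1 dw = -2*w^5 + 3*w^4 - 2*w^3 + w + C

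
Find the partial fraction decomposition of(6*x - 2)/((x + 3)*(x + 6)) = 38/(3*(x + 6)) - 20/(3*(x + 3))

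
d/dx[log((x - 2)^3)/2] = 3/(2*x - 4)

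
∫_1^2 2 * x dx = 3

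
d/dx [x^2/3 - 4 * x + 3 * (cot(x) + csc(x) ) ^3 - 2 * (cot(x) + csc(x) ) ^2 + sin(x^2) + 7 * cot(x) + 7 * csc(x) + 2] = 2*x*cos(x^2) + 2*x/3 - 9*(-1 + sin(x)^(-2))^2 + 5 - 4/sin(x) + 2*cos(x)/sin(x)^2 + 2/sin(x)^2 + 8*cos(x)/sin(x)^3 + 8/sin(x)^3 - 36*cos(x)/sin(x)^4 - 27/sin(x)^4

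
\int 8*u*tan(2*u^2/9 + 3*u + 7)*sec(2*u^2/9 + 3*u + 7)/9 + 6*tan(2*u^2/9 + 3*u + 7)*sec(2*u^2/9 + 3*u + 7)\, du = 2*sec(2*u^2/9 + 3*u + 7) + C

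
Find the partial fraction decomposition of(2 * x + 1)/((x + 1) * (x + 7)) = 13/(6*(x + 7)) - 1/(6*(x + 1))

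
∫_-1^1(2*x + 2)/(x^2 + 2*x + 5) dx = log(2)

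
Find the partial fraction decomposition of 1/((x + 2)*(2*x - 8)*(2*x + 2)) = 1/(24*(x + 2)) - 1/(20*(x + 1)) + 1/(120*(x - 4))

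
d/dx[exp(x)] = exp(x)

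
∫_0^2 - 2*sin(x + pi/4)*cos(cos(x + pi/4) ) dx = 2*sin(cos(pi/4 + 2)) - 2*sin(sqrt(2)/2)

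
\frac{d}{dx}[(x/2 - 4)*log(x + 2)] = (x*log(x + 2) + x + 2*log(x + 2) - 8)/(2*x + 4)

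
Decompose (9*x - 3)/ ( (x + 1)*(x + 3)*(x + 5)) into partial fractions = -6/(x + 5) + 15/(2*(x + 3)) - 3/(2*(x + 1))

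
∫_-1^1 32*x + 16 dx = 32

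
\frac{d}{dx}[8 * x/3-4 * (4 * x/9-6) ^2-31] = 24 - 128*x/81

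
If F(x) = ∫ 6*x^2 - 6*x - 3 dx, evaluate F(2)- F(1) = 2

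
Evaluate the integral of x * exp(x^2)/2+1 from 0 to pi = -1/4 + pi + exp(pi^2)/4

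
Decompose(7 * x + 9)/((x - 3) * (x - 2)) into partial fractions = -23/(x - 2) + 30/(x - 3)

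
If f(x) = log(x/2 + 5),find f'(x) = 1/(x + 10)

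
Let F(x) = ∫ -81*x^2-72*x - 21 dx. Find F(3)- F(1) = -1032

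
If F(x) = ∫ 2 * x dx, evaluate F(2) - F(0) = 4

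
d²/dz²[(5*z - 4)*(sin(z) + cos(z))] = -5*z*sin(z) - 5*z*cos(z) - 6*sin(z) + 14*cos(z)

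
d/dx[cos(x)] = -sin(x)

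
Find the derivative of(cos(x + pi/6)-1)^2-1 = 2*sin(x + pi/6) - sin(2*x + pi/3)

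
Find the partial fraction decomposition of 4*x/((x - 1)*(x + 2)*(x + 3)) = -3/(x + 3) + 8/(3*(x + 2)) + 1/(3*(x - 1))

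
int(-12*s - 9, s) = -6*s^2 - 9*s + C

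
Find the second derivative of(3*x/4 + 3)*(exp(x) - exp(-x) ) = (3*x*exp(2*x) - 3*x + 18*exp(2*x) - 6)*exp(-x)/4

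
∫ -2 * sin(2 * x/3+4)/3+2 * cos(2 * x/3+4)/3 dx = sin(2*x/3 + 4) + cos(2*x/3 + 4) + C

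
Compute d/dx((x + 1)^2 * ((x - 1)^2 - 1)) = 4*x^3 - 6*x - 2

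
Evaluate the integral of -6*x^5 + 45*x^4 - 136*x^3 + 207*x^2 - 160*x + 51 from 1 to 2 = 0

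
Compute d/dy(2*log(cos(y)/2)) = -2*tan(y)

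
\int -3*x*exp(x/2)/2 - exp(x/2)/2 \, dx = (5 - 3*x)*exp(x/2) + C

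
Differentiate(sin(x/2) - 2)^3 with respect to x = -3*sin(x) + 51*cos(x/2)/8 - 3*cos(3*x/2)/8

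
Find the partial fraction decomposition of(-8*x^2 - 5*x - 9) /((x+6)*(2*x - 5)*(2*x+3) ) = 13/(24*(2*x + 3)) - 143/(136*(2*x - 5)) - 89/(51*(x + 6))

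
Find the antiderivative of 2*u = u^2 + C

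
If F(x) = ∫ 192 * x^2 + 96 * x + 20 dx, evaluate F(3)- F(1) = 2088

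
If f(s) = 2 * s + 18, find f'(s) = 2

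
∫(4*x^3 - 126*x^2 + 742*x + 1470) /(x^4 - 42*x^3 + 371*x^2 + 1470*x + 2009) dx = log((-x^2 + 21*x + 35)^2/784 + 1) + C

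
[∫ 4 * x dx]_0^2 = 8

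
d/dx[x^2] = 2*x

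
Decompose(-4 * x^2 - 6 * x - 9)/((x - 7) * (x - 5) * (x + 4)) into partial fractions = -49/(99*(x + 4)) + 139/(18*(x - 5)) - 247/(22*(x - 7))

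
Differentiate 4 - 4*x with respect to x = -4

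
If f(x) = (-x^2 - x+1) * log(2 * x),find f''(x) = (-2*x^2*log(x) - 3*x^2 - 2*x^2*log(2) - x - 1)/x^2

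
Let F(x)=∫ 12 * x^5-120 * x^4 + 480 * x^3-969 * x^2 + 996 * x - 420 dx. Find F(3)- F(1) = -6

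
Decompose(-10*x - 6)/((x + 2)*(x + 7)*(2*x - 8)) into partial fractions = 32/(55*(x + 7)) - 7/(30*(x + 2)) - 23/(66*(x - 4))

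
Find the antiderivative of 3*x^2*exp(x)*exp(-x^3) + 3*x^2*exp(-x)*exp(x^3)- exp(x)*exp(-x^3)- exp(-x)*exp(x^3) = -exp(-x^3 + x) + exp(x^3 - x) + C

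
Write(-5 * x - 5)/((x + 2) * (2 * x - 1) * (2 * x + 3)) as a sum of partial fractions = -5/(4*(2*x + 3)) - 3/(4*(2*x - 1)) + 1/(x + 2)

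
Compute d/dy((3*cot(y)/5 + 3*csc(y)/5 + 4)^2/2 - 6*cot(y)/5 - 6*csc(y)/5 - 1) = -3*(10*cos(y) + 10 + 3*cos(y)^2/sin(y) + 6*cos(y)/sin(y) + 3/sin(y))/(25*sin(y)^2)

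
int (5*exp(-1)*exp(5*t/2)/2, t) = exp(5*t/2 - 1) + C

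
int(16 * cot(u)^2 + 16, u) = -16/tan(u) + C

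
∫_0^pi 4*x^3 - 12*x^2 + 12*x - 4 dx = -1 + (-1 + pi)^4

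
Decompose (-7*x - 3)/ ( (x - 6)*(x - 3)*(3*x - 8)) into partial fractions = -39/(2*(3*x - 8)) + 8/(x - 3) - 3/(2*(x - 6))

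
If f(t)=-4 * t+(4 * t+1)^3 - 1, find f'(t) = 192*t^2 + 96*t + 8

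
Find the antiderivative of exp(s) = exp(s) + C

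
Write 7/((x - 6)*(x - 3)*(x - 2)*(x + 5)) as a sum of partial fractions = -1/(88*(x + 5)) + 1/(4*(x - 2)) - 7/(24*(x - 3)) + 7/(132*(x - 6))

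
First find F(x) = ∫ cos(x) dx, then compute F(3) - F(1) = -sin(1) + sin(3)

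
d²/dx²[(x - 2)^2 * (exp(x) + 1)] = x^2*exp(x) - 2*exp(x) + 2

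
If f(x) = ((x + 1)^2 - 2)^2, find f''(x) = 12*x^2 + 24*x + 4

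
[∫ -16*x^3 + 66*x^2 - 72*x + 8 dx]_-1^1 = 60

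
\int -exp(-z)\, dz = exp(-z) + C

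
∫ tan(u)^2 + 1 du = tan(u) + C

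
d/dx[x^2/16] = x/8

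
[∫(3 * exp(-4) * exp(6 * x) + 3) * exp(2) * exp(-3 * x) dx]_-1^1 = -exp(-1) - exp(-5) + E + exp(5)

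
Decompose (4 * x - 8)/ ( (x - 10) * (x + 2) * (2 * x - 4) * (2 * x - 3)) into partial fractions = -8/(119*(2*x - 3)) + 1/(42*(x + 2)) + 1/(102*(x - 10))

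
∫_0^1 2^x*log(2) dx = 1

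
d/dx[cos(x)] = -sin(x)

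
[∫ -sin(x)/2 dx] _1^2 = -cos(1)/2 + cos(2)/2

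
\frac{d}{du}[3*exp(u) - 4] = 3*exp(u)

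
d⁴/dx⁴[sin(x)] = sin(x)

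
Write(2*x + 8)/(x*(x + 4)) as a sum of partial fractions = 2/x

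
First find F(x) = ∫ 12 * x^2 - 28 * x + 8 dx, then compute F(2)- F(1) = -6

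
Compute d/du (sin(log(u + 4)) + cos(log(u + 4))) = sqrt(2)*cos(log(u + 4) + pi/4)/(u + 4)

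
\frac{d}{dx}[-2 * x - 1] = -2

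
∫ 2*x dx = x^2 + C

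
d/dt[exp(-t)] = -exp(-t)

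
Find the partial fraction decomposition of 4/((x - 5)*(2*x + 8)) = -2/(9*(x + 4)) + 2/(9*(x - 5))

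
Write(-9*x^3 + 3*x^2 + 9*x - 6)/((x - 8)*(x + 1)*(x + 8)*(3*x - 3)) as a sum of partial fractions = -787/(504*(x + 8)) - 1/(126*(x + 1)) + 1/(126*(x - 1)) - 725/(504*(x - 8))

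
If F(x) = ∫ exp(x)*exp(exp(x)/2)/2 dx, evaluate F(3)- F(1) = -exp(E/2) + exp(exp(3)/2)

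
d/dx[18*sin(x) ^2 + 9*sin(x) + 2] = 9*(4*sin(x) + 1)*cos(x)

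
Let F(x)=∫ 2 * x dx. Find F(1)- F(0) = 1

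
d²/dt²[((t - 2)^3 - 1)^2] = 30*t^4 - 240*t^3 + 720*t^2 - 972*t + 504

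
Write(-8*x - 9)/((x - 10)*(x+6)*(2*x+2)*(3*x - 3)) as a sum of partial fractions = -13/(1120*(x + 6)) - 1/(660*(x + 1)) + 17/(756*(x - 1)) - 89/(9504*(x - 10))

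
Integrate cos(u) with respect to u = sin(u) + C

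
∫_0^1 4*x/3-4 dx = -10/3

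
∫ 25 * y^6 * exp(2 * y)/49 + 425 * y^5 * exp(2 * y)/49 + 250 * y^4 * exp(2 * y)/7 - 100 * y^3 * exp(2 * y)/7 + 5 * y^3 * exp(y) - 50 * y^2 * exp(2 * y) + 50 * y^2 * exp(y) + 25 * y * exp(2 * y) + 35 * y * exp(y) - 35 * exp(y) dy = 5*y*(5*y*(y^2 + 7*y - 7)*exp(y) + 98)*(y^2 + 7*y - 7)*exp(y)/98 + C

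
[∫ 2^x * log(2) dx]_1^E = -2 + 2^E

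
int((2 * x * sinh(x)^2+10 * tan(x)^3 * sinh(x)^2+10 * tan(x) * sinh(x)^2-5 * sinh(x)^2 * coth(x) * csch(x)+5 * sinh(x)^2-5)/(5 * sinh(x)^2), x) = x^2/5 + x + tan(x)^2 + coth(x) + csch(x) + C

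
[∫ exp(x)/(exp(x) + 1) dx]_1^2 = -log(1 + E) + log(1 + exp(2))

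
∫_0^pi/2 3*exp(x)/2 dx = -3/2 + 3*exp(pi/2)/2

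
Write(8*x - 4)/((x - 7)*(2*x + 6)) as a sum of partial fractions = 7/(5*(x + 3)) + 13/(5*(x - 7))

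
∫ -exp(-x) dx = exp(-x) + C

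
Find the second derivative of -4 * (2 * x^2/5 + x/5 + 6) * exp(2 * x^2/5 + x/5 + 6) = -128*x^4*exp(2*x^2/5 + x/5 + 6)/125 - 128*x^3*exp(2*x^2/5 + x/5 + 6)/125 - 552*x^2*exp(2*x^2/5 + x/5 + 6)/25 - 1364*x*exp(2*x^2/5 + x/5 + 6)/125 - 592*exp(2*x^2/5 + x/5 + 6)/25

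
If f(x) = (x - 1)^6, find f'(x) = 6*x^5 - 30*x^4 + 60*x^3 - 60*x^2 + 30*x - 6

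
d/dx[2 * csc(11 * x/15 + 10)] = -22*cot(11*x/15 + 10)*csc(11*x/15 + 10)/15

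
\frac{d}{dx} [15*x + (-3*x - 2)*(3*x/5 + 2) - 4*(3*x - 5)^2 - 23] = 639/5 - 378*x/5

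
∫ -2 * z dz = -z^2 + C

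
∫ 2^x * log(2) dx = 2^x + C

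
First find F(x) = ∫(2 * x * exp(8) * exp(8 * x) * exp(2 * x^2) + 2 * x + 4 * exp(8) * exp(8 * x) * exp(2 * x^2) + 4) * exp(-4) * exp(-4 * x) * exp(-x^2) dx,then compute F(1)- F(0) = -exp(4) - exp(-9) + exp(-4) + exp(9)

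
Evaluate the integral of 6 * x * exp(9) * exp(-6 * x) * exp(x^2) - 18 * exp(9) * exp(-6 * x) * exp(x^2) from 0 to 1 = -3*exp(9) + 3*exp(4)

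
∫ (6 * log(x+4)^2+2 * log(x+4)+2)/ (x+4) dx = (2*log(x + 4)^2 + log(x + 4) + 2)*log(x + 4) + C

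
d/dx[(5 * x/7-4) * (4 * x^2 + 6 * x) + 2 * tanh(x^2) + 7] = 60*x^2/7 - 4*x*tanh(x^2)^2 - 136*x/7 - 24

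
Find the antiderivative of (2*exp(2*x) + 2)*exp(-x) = 4*sinh(x) + C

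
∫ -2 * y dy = -y^2 + C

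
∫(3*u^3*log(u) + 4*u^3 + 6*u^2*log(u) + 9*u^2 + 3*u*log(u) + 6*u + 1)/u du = (u + 1)^3*(log(u) + 1) + C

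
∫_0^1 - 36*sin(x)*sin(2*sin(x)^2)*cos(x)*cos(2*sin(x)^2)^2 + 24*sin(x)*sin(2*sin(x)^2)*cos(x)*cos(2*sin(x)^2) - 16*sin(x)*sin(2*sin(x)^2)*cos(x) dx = -4 - 3*cos(1 - cos(2))^2 + 3*cos(1 - cos(2))^3 + 4*cos(1 - cos(2))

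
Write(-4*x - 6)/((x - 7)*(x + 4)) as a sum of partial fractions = -10/(11*(x + 4)) - 34/(11*(x - 7))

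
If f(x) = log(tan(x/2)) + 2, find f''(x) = (tan(x/2)^4 - 1)/(4*tan(x/2)^2)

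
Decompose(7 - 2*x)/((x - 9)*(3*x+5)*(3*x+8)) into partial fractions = 37/(105*(3*x + 8)) - 31/(96*(3*x + 5)) - 11/(1120*(x - 9))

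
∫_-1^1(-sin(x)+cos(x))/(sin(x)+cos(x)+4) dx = -log(-sin(1) + cos(1) + 4) + log(cos(1) + sin(1) + 4)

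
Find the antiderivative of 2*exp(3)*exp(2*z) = exp(2*z + 3) + C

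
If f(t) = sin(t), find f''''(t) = sin(t)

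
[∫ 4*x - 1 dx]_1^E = -E - 1 + 2*exp(2)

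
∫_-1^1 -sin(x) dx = 0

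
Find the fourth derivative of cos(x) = cos(x)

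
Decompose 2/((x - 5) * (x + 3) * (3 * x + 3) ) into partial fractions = 1/(24*(x + 3)) - 1/(18*(x + 1)) + 1/(72*(x - 5))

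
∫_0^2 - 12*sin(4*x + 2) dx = 3*cos(10) - 3*cos(2)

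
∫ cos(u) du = sin(u) + C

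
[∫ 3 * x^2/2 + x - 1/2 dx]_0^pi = -pi/2 + pi^2/2 + pi^3/2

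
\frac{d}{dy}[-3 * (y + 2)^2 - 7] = -6*y - 12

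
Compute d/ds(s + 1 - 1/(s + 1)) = (s^2 + 2*s + 2)/(s^2 + 2*s + 1)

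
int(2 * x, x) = x^2 + C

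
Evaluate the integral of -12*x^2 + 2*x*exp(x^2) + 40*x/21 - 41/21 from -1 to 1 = -250/21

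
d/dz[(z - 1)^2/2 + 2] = z - 1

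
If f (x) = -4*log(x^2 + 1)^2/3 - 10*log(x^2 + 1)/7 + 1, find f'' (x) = (112*x^2*log(x^2 + 1) - 164*x^2 - 112*log(x^2 + 1) - 60)/(21*x^4 + 42*x^2 + 21)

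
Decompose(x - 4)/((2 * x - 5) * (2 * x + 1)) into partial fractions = 3/(4*(2*x + 1)) - 1/(4*(2*x - 5))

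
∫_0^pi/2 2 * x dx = pi^2/4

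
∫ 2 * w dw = w^2 + C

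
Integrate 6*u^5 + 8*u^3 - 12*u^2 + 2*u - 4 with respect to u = u^6 + 2*u^4 - 4*u^3 + u^2 - 4*u + C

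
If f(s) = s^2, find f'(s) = 2*s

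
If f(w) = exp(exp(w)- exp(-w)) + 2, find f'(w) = (exp(exp(w) - exp(-w)) + exp(2*w + exp(w) - exp(-w)))*exp(-w)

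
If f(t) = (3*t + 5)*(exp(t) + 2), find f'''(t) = 3*t*exp(t) + 14*exp(t)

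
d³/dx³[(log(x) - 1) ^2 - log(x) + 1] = (4*log(x) - 12)/x^3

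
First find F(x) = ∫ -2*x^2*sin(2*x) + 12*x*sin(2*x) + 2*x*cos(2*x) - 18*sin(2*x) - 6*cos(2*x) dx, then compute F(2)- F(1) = cos(4) - 4*cos(2)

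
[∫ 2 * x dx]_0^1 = 1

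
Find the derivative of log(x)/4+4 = 1/(4*x)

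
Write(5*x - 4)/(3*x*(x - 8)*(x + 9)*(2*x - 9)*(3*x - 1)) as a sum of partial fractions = -9/(2300*(3*x - 1)) - 296/(127575*(2*x - 9)) - 7/(49572*(x + 9)) + 3/(5474*(x - 8)) + 1/(486*x)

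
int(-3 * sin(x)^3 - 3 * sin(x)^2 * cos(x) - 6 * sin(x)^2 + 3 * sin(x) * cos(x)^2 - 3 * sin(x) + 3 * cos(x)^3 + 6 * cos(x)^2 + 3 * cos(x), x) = (sqrt(2)*sin(x + pi/4) + 1)^3 + C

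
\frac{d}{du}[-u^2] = -2*u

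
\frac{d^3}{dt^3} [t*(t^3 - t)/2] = 12*t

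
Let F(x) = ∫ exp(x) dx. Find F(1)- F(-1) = E - exp(-1)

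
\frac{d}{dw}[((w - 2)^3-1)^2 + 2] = 6*w^5 - 60*w^4 + 240*w^3 - 486*w^2 + 504*w - 216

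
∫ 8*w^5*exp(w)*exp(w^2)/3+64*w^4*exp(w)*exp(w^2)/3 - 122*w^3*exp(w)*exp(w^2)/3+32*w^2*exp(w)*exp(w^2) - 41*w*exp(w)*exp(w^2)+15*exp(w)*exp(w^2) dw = w*(2*w - 3)*(2*w^2 + 18*w - 15)*exp(w*(w + 1))/3 + C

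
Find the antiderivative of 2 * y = y^2 + C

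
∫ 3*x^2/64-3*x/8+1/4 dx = x^3/64 - 3*x^2/16 + x/4 + C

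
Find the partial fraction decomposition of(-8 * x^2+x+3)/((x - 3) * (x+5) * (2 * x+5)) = 18/(5*(2*x + 5)) - 101/(20*(x + 5)) - 3/(4*(x - 3))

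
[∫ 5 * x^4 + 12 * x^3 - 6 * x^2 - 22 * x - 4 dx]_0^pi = -4 + (2 + pi)^2*(-pi^2 - 2*pi + 1 + pi^3)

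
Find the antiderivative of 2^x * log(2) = 2^x + C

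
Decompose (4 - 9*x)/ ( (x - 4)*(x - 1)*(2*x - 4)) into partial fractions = -5/(6*(x - 1)) + 7/(2*(x - 2)) - 8/(3*(x - 4))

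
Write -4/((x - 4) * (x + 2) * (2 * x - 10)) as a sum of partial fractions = -1/(21*(x + 2)) + 1/(3*(x - 4)) - 2/(7*(x - 5))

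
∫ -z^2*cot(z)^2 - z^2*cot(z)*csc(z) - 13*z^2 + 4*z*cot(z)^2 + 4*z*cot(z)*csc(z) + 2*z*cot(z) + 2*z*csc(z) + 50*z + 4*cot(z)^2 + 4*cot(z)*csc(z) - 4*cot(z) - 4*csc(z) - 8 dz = (z^2 - 4*z - 4)*(-4*z + cot(z) + csc(z) + 7) + C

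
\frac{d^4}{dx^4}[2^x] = 2^x*log(2)^4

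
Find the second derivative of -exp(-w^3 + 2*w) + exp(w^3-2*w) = -9*w^4*exp(-w^3 + 2*w) + 9*w^4*exp(w^3 - 2*w) + 12*w^2*exp(-w^3 + 2*w) - 12*w^2*exp(w^3 - 2*w) + 6*w*exp(-w^3 + 2*w) + 6*w*exp(w^3 - 2*w) - 4*exp(-w^3 + 2*w) + 4*exp(w^3 - 2*w)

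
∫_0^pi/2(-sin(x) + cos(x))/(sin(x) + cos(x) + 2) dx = 0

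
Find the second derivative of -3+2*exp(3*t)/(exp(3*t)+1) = (-18*exp(6*t) + 18*exp(3*t))/(exp(9*t) + 3*exp(6*t) + 3*exp(3*t) + 1)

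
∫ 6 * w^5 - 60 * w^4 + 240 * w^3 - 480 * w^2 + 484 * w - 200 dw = w^6 - 12*w^5 + 60*w^4 - 160*w^3 + 242*w^2 - 200*w + C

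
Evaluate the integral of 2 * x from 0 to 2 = 4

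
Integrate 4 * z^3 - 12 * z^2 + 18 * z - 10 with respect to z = z^4 - 4*z^3 + 9*z^2 - 10*z + C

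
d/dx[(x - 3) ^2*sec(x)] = (x^2*sin(x)/cos(x) - 6*x*sin(x)/cos(x) + 2*x + 9*sin(x)/cos(x) - 6)/cos(x)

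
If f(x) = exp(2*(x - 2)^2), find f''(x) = 16*x^2*exp(2*x^2 - 8*x + 8) - 64*x*exp(2*x^2 - 8*x + 8) + 68*exp(2*x^2 - 8*x + 8)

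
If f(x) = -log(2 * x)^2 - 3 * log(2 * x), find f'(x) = (-2*log(x) - 3 - 2*log(2))/x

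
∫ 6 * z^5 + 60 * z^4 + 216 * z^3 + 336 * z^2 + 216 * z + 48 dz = z^6 + 12*z^5 + 54*z^4 + 112*z^3 + 108*z^2 + 48*z + C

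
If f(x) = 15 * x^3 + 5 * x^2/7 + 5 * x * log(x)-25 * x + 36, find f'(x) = 45*x^2 + 10*x/7 + 5*log(x) - 20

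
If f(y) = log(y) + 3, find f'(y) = 1/y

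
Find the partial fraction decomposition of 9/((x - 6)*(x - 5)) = -9/(x - 5) + 9/(x - 6)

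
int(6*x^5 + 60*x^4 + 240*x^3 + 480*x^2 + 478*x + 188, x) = x^6 + 12*x^5 + 60*x^4 + 160*x^3 + 239*x^2 + 188*x + C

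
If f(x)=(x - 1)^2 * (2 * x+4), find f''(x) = 12*x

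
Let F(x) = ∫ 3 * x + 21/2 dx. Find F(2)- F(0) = 27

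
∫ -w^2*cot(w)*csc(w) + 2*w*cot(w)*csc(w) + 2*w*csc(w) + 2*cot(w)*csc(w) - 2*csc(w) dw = (w^2 - 2*w - 2)*csc(w) + C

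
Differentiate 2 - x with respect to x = -1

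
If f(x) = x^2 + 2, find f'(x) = 2*x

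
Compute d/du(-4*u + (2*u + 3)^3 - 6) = 24*u^2 + 72*u + 50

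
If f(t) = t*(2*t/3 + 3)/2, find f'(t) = 2*t/3 + 3/2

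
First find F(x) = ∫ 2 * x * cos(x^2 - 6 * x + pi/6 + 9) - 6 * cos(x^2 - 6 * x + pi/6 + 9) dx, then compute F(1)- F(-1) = sin(pi/6 + 4) - sin(pi/6 + 16)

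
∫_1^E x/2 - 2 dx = -9/4 + (-2 + E/2)^2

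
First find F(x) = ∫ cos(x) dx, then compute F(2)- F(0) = sin(2)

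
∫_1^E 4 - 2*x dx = 1 - (-2 + E)^2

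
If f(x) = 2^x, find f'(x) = 2^x*log(2)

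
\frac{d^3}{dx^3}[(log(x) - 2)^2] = (4*log(x) - 14)/x^3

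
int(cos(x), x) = sin(x) + C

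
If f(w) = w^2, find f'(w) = 2*w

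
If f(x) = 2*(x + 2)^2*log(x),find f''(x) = (4*x^2*log(x) + 6*x^2 + 8*x - 8)/x^2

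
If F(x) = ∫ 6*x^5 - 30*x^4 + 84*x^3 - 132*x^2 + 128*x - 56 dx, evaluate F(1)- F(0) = -20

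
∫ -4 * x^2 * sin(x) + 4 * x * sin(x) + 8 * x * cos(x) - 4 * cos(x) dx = 4*x*(x - 1)*cos(x) + C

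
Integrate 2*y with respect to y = y^2 + C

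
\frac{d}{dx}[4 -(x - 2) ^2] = 4 - 2*x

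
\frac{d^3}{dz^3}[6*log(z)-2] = 12/z^3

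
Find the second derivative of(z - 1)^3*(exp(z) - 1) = z^3*exp(z) + 3*z^2*exp(z) - 3*z*exp(z) - 6*z - exp(z) + 6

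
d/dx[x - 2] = 1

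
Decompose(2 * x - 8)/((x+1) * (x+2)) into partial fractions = 12/(x + 2) - 10/(x + 1)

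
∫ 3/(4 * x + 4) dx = 3*log(x + 1)/4 + C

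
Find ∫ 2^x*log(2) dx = 2^x + C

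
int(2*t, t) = t^2 + C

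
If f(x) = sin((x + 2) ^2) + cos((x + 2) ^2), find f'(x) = -2*x*sin(x^2 + 4*x + 4) + 2*x*cos(x^2 + 4*x + 4) - 4*sin(x^2 + 4*x + 4) + 4*cos(x^2 + 4*x + 4)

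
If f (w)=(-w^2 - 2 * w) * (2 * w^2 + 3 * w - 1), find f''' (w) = -48*w - 42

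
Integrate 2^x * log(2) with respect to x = 2^x + C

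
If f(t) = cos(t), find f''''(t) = cos(t)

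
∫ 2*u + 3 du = u^2 + 3*u + C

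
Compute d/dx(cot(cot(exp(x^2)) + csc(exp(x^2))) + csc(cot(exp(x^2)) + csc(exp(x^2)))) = 2*x*(cos(1/tan(exp(x^2)) + 1/sin(exp(x^2)))*cos(exp(x^2)) + cos(1/tan(exp(x^2)) + 1/sin(exp(x^2))) + cos(exp(x^2)) + 1)*exp(x^2)/(sin(1/tan(exp(x^2)) + 1/sin(exp(x^2)))^2*sin(exp(x^2))^2)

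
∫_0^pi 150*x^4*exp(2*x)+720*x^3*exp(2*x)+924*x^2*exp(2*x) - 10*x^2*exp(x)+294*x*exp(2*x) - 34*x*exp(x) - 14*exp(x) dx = -2*pi*(7 + 5*pi)*exp(pi) + 3*pi^2*(7 + 5*pi)^2*exp(2*pi)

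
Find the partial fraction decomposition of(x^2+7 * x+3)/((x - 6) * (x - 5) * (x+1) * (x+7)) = -1/(312*(x + 7)) - 1/(84*(x + 1)) - 7/(8*(x - 5)) + 81/(91*(x - 6))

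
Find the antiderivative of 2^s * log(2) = 2^s + C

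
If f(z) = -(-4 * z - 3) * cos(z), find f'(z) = -4*z*sin(z) - 3*sin(z) + 4*cos(z)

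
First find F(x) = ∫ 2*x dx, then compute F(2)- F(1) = 3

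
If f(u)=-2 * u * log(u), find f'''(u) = 2/u^2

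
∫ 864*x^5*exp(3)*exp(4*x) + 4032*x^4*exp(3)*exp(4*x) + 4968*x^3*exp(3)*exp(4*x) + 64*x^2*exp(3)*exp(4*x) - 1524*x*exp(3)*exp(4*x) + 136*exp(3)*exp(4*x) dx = (216*x^5 + 738*x^4 + 504*x^3 - 362*x^2 - 200*x + 84)*exp(4*x + 3) + C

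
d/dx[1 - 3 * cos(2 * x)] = 6*sin(2*x)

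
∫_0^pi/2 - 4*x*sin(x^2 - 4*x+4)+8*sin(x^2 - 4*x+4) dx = -2*cos(4) + 2*cos(pi^2/4 + 4)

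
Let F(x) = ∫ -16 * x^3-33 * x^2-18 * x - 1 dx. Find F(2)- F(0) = -190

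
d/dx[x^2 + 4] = 2*x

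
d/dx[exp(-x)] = -exp(-x)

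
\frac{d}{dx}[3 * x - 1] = 3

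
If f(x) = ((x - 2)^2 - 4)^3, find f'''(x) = 120*x^3 - 720*x^2 + 1152*x - 384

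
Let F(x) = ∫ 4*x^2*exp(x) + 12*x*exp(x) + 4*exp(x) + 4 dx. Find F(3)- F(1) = -8*E + 8 + 48*exp(3)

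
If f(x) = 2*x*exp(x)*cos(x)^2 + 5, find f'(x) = (-2*x*sin(2*x) + x*cos(2*x) + x + cos(2*x) + 1)*exp(x)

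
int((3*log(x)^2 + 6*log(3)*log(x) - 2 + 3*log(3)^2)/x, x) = (log(3*x)^2 - 2)*log(3*x) + C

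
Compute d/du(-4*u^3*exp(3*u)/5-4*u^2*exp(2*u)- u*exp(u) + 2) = -12*u^3*exp(3*u)/5 - 12*u^2*exp(3*u)/5 - 8*u^2*exp(2*u) - 8*u*exp(2*u) - u*exp(u) - exp(u)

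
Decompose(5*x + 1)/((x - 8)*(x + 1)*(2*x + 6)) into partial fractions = -7/(22*(x + 3)) + 1/(9*(x + 1)) + 41/(198*(x - 8))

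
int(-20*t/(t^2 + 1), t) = -10*log(t^2 + 1) + C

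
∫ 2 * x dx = x^2 + C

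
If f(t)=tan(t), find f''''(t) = 24*tan(t)^5 + 40*tan(t)^3 + 16*tan(t)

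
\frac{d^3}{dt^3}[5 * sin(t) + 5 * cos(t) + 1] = 5*sin(t) - 5*cos(t)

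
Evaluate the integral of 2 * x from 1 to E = -1 + exp(2)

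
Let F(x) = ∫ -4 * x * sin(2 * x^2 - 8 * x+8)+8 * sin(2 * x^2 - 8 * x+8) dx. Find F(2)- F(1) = 1 - cos(2)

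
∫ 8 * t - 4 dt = 4*t^2 - 4*t + C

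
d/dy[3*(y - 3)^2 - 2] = 6*y - 18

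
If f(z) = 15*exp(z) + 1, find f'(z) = 15*exp(z)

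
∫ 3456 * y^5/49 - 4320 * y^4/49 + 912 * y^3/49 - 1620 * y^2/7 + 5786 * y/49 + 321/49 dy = 576*y^6/49 - 864*y^5/49 + 228*y^4/49 - 540*y^3/7 + 2893*y^2/49 + 321*y/49 + C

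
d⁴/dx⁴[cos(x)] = cos(x)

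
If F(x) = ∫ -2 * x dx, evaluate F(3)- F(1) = -8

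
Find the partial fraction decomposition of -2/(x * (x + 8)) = 1/(4*(x + 8)) - 1/(4*x)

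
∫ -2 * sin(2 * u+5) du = cos(2*u + 5) + C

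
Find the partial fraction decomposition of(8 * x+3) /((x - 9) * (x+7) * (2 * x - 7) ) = -124/(231*(2*x - 7)) - 53/(336*(x + 7)) + 75/(176*(x - 9))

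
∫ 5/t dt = 5*log(t) + C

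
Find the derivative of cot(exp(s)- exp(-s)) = -(exp(2*s) + 1)*exp(-s)/sin(exp(s) - exp(-s))^2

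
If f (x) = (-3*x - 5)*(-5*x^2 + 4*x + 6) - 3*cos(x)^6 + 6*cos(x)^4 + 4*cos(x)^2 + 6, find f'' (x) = 90*x - 90*sin(x)^6 + 84*sin(x)^4 + 46*sin(x)^2 + 18*cos(x)^6 - 6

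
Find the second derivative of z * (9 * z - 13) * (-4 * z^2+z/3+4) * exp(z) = -36*z^4*exp(z) - 233*z^3*exp(z) - 211*z^2*exp(z)/3 + 1214*z*exp(z)/3 - 122*exp(z)/3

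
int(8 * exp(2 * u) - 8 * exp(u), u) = 4*(1 - exp(u))^2 + C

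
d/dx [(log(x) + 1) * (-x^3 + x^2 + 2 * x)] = -3*x^2*log(x) - 4*x^2 + 2*x*log(x) + 3*x + 2*log(x) + 4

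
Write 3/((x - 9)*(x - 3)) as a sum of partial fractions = -1/(2*(x - 3)) + 1/(2*(x - 9))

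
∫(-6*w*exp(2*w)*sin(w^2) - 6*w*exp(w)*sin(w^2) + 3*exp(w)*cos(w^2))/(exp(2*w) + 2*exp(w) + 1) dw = 3*(exp(w)*cos(w^2) + exp(w) + 1)/(exp(w) + 1) + C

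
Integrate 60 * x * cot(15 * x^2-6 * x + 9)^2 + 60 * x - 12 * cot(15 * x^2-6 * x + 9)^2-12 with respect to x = -2*cot(15*x^2 - 6*x + 9) + C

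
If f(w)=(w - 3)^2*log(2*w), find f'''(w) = (2*w^2 + 6*w + 18)/w^3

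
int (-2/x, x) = -2*log(x) + C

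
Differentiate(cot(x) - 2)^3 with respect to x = -3*(1 + tan(x)^(-2))*(2*tan(x) - 1)^2/tan(x)^2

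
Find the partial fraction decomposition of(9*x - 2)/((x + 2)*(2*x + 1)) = -13/(3*(2*x + 1)) + 20/(3*(x + 2))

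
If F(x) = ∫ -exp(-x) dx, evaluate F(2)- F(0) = -1 + exp(-2)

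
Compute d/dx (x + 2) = 1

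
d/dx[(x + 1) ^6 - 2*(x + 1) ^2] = 6*x^5 + 30*x^4 + 60*x^3 + 60*x^2 + 26*x + 2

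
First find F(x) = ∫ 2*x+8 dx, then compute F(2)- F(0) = 20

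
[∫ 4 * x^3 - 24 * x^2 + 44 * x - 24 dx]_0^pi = -9 + (-3 + pi)^2*(-1 + pi)^2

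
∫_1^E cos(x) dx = -sin(1) + sin(E)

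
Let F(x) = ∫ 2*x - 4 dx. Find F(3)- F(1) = 0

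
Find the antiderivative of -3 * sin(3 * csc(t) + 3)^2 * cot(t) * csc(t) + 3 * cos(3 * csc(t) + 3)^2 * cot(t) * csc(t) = -sin(6 + 6/sin(t))/2 + C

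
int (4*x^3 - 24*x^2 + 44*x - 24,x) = x^4 - 8*x^3 + 22*x^2 - 24*x + C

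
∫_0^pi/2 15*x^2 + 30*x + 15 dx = -5 + (1 + pi/2)^2*(5 + 5*pi/2)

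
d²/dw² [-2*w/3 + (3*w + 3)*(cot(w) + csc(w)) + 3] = 3*(-w + 2*w*cos(w)/sin(w)^2 + 2*w/sin(w)^2 - 1 - 2*cos(w)/sin(w) + 2*sqrt(2)*cos(w + pi/4)/sin(w)^2 + 2/sin(w)^2)/sin(w)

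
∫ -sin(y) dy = cos(y) + C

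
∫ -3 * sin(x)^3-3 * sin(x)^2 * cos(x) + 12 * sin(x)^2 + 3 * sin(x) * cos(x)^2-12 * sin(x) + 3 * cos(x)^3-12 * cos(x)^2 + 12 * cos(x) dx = (sqrt(2)*sin(x + pi/4) - 2)^3 + C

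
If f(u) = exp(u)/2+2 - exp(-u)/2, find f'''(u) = (exp(2*u) + 1)*exp(-u)/2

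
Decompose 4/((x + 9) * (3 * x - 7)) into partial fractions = 6/(17*(3*x - 7)) - 2/(17*(x + 9))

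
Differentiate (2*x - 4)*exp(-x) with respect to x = (6 - 2*x)*exp(-x)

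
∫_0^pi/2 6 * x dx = 3*pi^2/4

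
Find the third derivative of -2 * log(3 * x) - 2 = -4/x^3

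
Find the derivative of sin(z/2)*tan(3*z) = 3*sin(z/2)/cos(3*z)^2 + cos(z/2)*tan(3*z)/2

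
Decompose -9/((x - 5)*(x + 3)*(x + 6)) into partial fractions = -3/(11*(x + 6)) + 3/(8*(x + 3)) - 9/(88*(x - 5))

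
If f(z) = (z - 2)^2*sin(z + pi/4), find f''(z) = -z^2*sin(z + pi/4) + 4*sqrt(2)*z*cos(z) + 3*sqrt(2)*sin(z) - 5*sqrt(2)*cos(z)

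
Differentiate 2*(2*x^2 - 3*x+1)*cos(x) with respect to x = -4*x^2*sin(x) + 6*x*sin(x) + 8*x*cos(x) - 2*sin(x) - 6*cos(x)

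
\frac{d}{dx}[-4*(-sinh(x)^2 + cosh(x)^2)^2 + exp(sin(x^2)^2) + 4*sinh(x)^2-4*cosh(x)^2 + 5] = 2*x*exp(1/2 - cos(2*x^2)/2)*sin(2*x^2)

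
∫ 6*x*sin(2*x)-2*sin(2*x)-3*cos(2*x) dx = (1 - 3*x)*cos(2*x) + C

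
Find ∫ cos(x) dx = sin(x) + C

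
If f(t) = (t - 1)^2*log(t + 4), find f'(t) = (2*t^2*log(t + 4) + t^2 + 6*t*log(t + 4) - 2*t - 8*log(t + 4) + 1)/(t + 4)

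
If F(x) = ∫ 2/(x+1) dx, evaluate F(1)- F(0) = log(4)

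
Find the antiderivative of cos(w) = sin(w) + C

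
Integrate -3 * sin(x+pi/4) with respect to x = 3*cos(x + pi/4) + C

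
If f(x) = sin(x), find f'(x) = cos(x)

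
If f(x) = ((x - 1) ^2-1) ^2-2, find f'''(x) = 24*x - 24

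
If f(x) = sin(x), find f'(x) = cos(x)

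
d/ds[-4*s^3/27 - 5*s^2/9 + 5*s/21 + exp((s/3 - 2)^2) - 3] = -4*s^2/9 + 2*s*exp(s^2/9 - 4*s/3 + 4)/9 - 10*s/9 - 4*exp(s^2/9 - 4*s/3 + 4)/3 + 5/21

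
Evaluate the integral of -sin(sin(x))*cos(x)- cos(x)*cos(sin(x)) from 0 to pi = 0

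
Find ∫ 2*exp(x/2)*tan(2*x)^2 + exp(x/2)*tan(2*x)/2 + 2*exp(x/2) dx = exp(x/2)*tan(2*x) + C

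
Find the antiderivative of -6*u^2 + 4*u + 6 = -2*u^3 + 2*u^2 + 6*u + C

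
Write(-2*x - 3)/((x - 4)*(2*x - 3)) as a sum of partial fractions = 12/(5*(2*x - 3)) - 11/(5*(x - 4))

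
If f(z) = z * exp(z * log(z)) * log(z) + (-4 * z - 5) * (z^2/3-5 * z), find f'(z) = -4*z^2 + z*exp(z*log(z))*log(z)^2 + z*exp(z*log(z))*log(z) + 110*z/3 + exp(z*log(z))*log(z) + exp(z*log(z)) + 25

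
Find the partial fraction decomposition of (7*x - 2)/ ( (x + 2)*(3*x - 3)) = 16/(9*(x + 2)) + 5/(9*(x - 1))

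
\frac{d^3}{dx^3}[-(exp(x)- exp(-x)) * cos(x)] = 2*sqrt(2)*(exp(2*x)*sin(x + pi/4) + cos(x + pi/4))*exp(-x)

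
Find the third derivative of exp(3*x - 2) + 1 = 27*exp(3*x - 2)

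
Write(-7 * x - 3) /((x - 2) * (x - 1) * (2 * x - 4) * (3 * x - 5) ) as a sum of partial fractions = -99/(3*x - 5) + 5/(2*(x - 1)) + 61/(2*(x - 2)) - 17/(2*(x - 2)^2)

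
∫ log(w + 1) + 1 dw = (w + 1)*log(w + 1) + C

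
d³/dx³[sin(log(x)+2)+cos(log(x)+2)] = 2*(sin(log(x) + 2) + 2*cos(log(x) + 2))/x^3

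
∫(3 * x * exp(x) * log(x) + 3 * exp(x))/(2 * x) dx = 3*exp(x)*log(x)/2 + C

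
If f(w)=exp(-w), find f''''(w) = exp(-w)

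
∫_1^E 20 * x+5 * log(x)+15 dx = -20 + 15*E + 10*exp(2)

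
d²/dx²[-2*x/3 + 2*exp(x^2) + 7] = 8*x^2*exp(x^2) + 4*exp(x^2)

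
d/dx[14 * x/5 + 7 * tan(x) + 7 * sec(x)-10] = 7*tan(x)^2 + 7*tan(x)*sec(x) + 49/5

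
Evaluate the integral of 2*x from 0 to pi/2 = pi^2/4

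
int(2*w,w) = w^2 + C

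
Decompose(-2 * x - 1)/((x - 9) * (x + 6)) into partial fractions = -11/(15*(x + 6)) - 19/(15*(x - 9))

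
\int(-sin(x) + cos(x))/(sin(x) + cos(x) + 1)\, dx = log(sin(x) + cos(x) + 1) + C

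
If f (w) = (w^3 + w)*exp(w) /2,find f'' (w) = w^3*exp(w)/2 + 3*w^2*exp(w) + 7*w*exp(w)/2 + exp(w)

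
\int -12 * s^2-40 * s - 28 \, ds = -4*s^3 - 20*s^2 - 28*s + C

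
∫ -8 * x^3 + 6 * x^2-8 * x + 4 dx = -2*x^4 + 2*x^3 - 4*x^2 + 4*x + C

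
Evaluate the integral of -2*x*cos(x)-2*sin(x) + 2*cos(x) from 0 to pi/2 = 2 - pi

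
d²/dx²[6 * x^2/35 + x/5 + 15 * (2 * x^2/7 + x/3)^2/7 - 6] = 720*x^2/343 + 120*x/49 + 86/105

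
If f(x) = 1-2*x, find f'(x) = -2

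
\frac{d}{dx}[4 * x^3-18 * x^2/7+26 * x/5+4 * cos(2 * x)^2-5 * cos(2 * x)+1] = 12*x^2 - 36*x/7 + 10*sin(2*x) - 8*sin(4*x) + 26/5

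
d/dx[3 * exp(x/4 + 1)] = 3*exp(x/4 + 1)/4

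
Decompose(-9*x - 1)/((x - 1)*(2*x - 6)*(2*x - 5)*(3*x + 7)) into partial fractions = -27/(464*(3*x + 7)) + 94/(87*(2*x - 5)) - 1/(12*(x - 1)) - 7/(16*(x - 3))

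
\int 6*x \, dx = 3*x^2 + C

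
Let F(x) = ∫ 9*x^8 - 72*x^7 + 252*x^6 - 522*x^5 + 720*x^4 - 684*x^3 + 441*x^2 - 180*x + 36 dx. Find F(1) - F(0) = 7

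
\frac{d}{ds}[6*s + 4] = 6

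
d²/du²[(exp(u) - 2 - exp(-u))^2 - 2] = (4*exp(4*u) - 4*exp(3*u) + 4*exp(u) + 4)*exp(-2*u)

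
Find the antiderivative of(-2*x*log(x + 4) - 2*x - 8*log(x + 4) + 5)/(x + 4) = (5 - 2*x)*log(x + 4) + C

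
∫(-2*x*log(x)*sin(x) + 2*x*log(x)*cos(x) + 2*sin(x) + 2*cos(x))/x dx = 2*sqrt(2)*log(x)*sin(x + pi/4) + C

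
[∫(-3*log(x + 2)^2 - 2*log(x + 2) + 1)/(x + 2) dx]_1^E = -log(2 + E)^3 - log(2 + E)^2 - log(3) + log(3)^2 + log(3)^3 + log(2 + E)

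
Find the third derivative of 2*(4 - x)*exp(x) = -2*x*exp(x) + 2*exp(x)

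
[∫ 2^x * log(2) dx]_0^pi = -1 + 2^pi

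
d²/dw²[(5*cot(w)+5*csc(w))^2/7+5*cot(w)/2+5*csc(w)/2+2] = 5*(-1/2 - 10*cos(w)/(7*sin(w)) - 40/(7*sin(w)) + cos(w)/sin(w)^2 + sin(w)^(-2) + 60*cos(w)/(7*sin(w)^3) + 60/(7*sin(w)^3))/sin(w)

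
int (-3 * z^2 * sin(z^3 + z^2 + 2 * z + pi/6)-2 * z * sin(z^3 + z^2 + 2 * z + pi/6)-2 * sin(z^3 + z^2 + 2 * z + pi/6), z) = cos(z^3 + z^2 + 2*z + pi/6) + C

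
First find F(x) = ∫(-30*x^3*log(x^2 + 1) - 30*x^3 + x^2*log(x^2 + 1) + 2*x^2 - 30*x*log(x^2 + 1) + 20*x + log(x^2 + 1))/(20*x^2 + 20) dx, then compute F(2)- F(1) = -12*log(5)/5 + log(2)/5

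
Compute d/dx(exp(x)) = exp(x)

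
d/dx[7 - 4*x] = -4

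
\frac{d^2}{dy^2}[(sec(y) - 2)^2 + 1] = 6*tan(y)^4 + 8*tan(y)^2 + 2 + 4/cos(y) - 8/cos(y)^3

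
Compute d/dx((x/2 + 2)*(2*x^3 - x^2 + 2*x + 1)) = 4*x^3 + 21*x^2/2 - 2*x + 9/2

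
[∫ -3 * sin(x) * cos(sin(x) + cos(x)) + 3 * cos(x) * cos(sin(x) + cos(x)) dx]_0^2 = -3*sin(1) + 3*sin(cos(2) + sin(2))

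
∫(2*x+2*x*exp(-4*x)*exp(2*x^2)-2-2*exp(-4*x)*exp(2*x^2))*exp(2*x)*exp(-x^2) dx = 2*sinh(x*(x - 2)) + C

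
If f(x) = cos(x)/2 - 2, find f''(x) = -cos(x)/2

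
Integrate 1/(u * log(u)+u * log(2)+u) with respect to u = log(log(2*u) + 1) + C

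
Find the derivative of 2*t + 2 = 2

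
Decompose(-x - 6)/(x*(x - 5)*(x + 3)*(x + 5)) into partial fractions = 1/(100*(x + 5)) - 1/(16*(x + 3)) - 11/(400*(x - 5)) + 2/(25*x)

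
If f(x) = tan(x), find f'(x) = cos(x)^(-2)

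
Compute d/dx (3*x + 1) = 3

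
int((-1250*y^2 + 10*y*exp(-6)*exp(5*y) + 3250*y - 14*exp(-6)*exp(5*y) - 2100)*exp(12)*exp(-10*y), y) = ((12 - 10*y)*exp(10*y - 12)/5 + 5*(5*y - 6)^2*exp(5*y - 6))*exp(18 - 15*y) + C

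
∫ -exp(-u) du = exp(-u) + C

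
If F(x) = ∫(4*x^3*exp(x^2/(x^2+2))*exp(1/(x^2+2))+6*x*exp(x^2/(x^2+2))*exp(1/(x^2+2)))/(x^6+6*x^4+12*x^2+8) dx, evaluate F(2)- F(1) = -2*exp(2/3)/3 + 5*exp(5/6)/6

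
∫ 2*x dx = x^2 + C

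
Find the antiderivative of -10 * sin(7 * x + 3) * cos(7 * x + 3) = 5*cos(14*x + 6)/14 + C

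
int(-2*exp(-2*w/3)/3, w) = exp(-2*w/3) + C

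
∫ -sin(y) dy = cos(y) + C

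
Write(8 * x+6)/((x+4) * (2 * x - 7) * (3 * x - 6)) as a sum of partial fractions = 136/(135*(2*x - 7)) - 13/(135*(x + 4)) - 11/(27*(x - 2))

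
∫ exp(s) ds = exp(s) + C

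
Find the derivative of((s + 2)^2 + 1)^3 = 6*s^5 + 60*s^4 + 252*s^3 + 552*s^2 + 630*s + 300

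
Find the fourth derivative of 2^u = 2^u*log(2)^4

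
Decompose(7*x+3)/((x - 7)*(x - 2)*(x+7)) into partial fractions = -23/(63*(x + 7)) - 17/(45*(x - 2)) + 26/(35*(x - 7))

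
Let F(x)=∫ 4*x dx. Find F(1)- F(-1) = 0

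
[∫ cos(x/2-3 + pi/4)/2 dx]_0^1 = cos(pi/4 + 5/2) - cos(pi/4 + 3)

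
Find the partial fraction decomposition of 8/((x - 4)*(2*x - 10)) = -4/(x - 4) + 4/(x - 5)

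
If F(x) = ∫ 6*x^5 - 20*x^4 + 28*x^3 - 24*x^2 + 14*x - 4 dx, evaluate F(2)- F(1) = 5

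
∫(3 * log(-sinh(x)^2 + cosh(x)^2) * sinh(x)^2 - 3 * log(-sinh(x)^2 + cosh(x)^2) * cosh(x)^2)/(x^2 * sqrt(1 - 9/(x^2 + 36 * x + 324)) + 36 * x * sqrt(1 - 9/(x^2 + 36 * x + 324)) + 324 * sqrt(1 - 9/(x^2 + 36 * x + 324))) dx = 0 + C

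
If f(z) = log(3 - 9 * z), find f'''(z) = 54/(27*z^3 - 27*z^2 + 9*z - 1)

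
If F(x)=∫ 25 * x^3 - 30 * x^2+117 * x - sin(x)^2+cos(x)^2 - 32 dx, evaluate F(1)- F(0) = sin(2)/2 + 91/4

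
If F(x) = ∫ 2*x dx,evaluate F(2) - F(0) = 4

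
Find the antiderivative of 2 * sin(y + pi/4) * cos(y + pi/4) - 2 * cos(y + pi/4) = (sin(y + pi/4) - 2)*sin(y + pi/4) + C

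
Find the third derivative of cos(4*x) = 64*sin(4*x)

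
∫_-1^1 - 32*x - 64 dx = -128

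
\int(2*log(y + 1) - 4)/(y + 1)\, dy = (log(y + 1) - 2)^2 + C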